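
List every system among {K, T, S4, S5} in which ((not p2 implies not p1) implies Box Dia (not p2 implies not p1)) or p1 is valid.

S5-tableau for the negation not (((not p2 implies not p1) implies Box Dia (not p2 implies not p1)) or p1):
1. not (((not p2 implies not p1) implies Box Dia (not p2 implies not p1)) or p1), u
2. not ((not p2 implies not p1) implies Box Dia (not p2 implies not p1)), u   [neg-or-rule on 1]
3. not p1, u   [neg-or-rule on 1]
4. not p2 implies not p1, u   [neg-implies-rule on 2]
5. not Box Dia (not p2 implies not p1), u   [neg-implies-rule on 2]
6. not Dia (not p2 implies not p1), v   [neg-Box-rule on 5: fresh world v, uRv]
7. not (not p2 implies not p1), u   [neg-Dia-rule on 6 via vRu]
8. not p2, u   [neg-implies-rule on 7]
9. p1, u   [neg-implies-rule on 7]
Accessibility: uRu, uRv, vRu, vRv
Branch closes: p1 and not p1 both at u.
Every branch closes (one shown): valid in S5.
S4-tableau for the negation not (((not p2 implies not p1) implies Box Dia (not p2 implies not p1)) or p1):
1. not (((not p2 implies not p1) implies Box Dia (not p2 implies not p1)) or p1), u
2. not ((not p2 implies not p1) implies Box Dia (not p2 implies not p1)), u   [neg-or-rule on 1]
3. not p1, u   [neg-or-rule on 1]
4. not p2 implies not p1, u   [neg-implies-rule on 2]
5. not Box Dia (not p2 implies not p1), u   [neg-implies-rule on 2]
6. not Dia (not p2 implies not p1), v   [neg-Box-rule on 5: fresh world v, uRv]
7. not (not p2 implies not p1), v   [neg-Dia-rule on 6 via vRv]
8. not p2, v   [neg-implies-rule on 7]
9. p1, v   [neg-implies-rule on 7]
Accessibility: uRu, uRv, vRv
Complete open branch: countermodel on an S4-frame, so not valid in S4, nor in K, T (the same frame is also a K-frame and a T-frame).

S5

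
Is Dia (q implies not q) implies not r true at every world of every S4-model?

Not valid

Tableau for the negation not (Dia (q implies not q) implies not r):
1. not (Dia (q implies not q) implies not r), w0
2. Dia (q implies not q), w0
3. r, w0
4. q implies not q, w1
5. not q, w1
Accessibility: w0Rw0, w0Rw1, w1Rw1
The negation has an open branch (countermodel exists).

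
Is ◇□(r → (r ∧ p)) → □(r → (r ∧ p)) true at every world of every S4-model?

Not valid

Tableau for the negation ¬(◇□(r → (r ∧ p)) → □(r → (r ∧ p))):
1. ¬(◇□(r → (r ∧ p)) → □(r → (r ∧ p))), w0
2. ◇□(r → (r ∧ p)), w0
3. ¬□(r → (r ∧ p)), w0
4. □(r → (r ∧ p)), w1
5. r → (r ∧ p), w1
6. r ∧ p, w1
7. r, w1
8. p, w1
9. ¬(r → (r ∧ p)), w2
10. r, w2
11. ¬(r ∧ p), w2
12. ¬p, w2
Accessibility: w0Rw0, w0Rw1, w0Rw2, w1Rw1, w2Rw2
The negation has an open branch (countermodel exists).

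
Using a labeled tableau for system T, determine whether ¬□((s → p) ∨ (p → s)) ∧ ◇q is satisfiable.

Unsatisfiable (every branch closes)

1. ¬□((s → p) ∨ (p → s)) ∧ ◇q, w0
2. ¬□((s → p) ∨ (p → s)), w0
3. ◇q, w0
4. ¬((s → p) ∨ (p → s)), w1
5. ¬(s → p), w1
6. ¬(p → s), w1
7. s, w1
8. ¬p, w1
9. p, w1
10. ¬s, w1
Accessibility: w0Rw0, w0Rw1, w1Rw1
Branch closes: p and ¬p both at w1.
All branches of the tableau close; one closing branch shown above.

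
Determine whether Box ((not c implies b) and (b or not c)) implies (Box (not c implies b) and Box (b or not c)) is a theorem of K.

Valid

Tableau for the negation not (Box ((not c implies b) and (b or not c)) implies (Box (not c implies b) and Box (b or not c))):
1. not (Box ((not c implies b) and (b or not c)) implies (Box (not c implies b) and Box (b or not c))), w0
2. Box ((not c implies b) and (b or not c)), w0
3. not (Box (not c implies b) and Box (b or not c)), w0
4. not Box (b or not c), w0
5. not (b or not c), w1
6. not b, w1
7. c, w1
8. (not c implies b) and (b or not c), w1
9. not c implies b, w1
10. b or not c, w1
11. not c, w1
Accessibility: w0Rw1
Branch closes: c and not c both at w1.
Every branch of the negation's tableau closes; the branch above is one of them.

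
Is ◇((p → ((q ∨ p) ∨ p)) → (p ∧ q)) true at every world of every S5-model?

Invalid (countermodel exists)

Tableau for the negation ¬◇((p → ((q ∨ p) ∨ p)) → (p ∧ q)):
1. ¬◇((p → ((q ∨ p) ∨ p)) → (p ∧ q)), w0
2. ¬((p → ((q ∨ p) ∨ p)) → (p ∧ q)), w0
3. p → ((q ∨ p) ∨ p), w0
4. ¬(p ∧ q), w0
5. (q ∨ p) ∨ p, w0
6. ¬q, w0
7. p, w0
Accessibility: w0Rw0
The negation has an open branch (countermodel exists).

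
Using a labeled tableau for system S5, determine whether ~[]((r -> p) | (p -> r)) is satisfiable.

1. ~[]((r -> p) | (p -> r)), 0
2. ~((r -> p) | (p -> r)), 1
3. ~(r -> p), 1
4. ~(p -> r), 1
5. r, 1
6. ~p, 1
7. p, 1
8. ~r, 1
Accessibility: 0R0, 0R1, 1R0, 1R1
Branch closes: p and ~p both at 1.
Every branch closes; the branch above is one of them.

No, unsatisfiable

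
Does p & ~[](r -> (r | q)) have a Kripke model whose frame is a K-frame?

Unsatisfiable (every branch closes)

1. p & ~[](r -> (r | q)), w0
2. p, w0
3. ~[](r -> (r | q)), w0
4. ~(r -> (r | q)), w1
5. r, w1
6. ~(r | q), w1
7. ~r, w1
8. ~q, w1
Accessibility: w0Rw1
Branch closes: r and ~r both at w1.
(One branch shown.) All branches close.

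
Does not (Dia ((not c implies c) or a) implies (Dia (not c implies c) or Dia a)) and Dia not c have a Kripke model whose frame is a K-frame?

Unsatisfiable (every branch closes)

1. not (Dia ((not c implies c) or a) implies (Dia (not c implies c) or Dia a)) and Dia not c, u
2. not (Dia ((not c implies c) or a) implies (Dia (not c implies c) or Dia a)), u
3. Dia not c, u
4. Dia ((not c implies c) or a), u
5. not (Dia (not c implies c) or Dia a), u
6. not Dia (not c implies c), u
7. not Dia a, u
8. not c, v
9. not (not c implies c), v
10. not a, v
11. (not c implies c) or a, w
12. not (not c implies c), w
13. not c, w
14. not a, w
15. not c implies c, w
16. c, w
Accessibility: uRv, uRw
Branch closes: c and not c both at w.
Every branch closes; the branch above is one of them.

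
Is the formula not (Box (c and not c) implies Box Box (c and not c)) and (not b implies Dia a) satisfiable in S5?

1. not (Box (c and not c) implies Box Box (c and not c)) and (not b implies Dia a), u
2. not (Box (c and not c) implies Box Box (c and not c)), u
3. not b implies Dia a, u
4. Box (c and not c), u
5. not Box Box (c and not c), u
6. c and not c, u
7. c, u
8. not c, u
Accessibility: uRu
Branch closes: c and not c both at u.
All branches of the tableau close; one closing branch shown above.

No, unsatisfiable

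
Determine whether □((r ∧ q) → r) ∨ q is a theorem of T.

Tableau for the negation ¬(□((r ∧ q) → r) ∨ q):
1. ¬(□((r ∧ q) → r) ∨ q), w0
2. ¬□((r ∧ q) → r), w0
3. ¬q, w0
4. ¬((r ∧ q) → r), w1
5. r ∧ q, w1
6. ¬r, w1
7. r, w1
8. q, w1
Accessibility: w0Rw0, w0Rw1, w1Rw1
Branch closes: r and ¬r both at w1.
Every branch of the negation's tableau closes; the branch above is one of them.

Valid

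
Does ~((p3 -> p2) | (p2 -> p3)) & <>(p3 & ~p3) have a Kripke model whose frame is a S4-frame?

1. ~((p3 -> p2) | (p2 -> p3)) & <>(p3 & ~p3), u
2. ~((p3 -> p2) | (p2 -> p3)), u
3. <>(p3 & ~p3), u
4. ~(p3 -> p2), u
5. ~(p2 -> p3), u
6. p3, u
7. ~p2, u
8. p2, u
9. ~p3, u
Accessibility: uRu
Branch closes: p2 and ~p2 both at u.
(One branch shown.) All branches close.

Unsatisfiable (every branch closes)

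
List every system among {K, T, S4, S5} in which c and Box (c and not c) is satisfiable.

T-tableau for the formula:
1. c and Box (c and not c), u
2. c, u
3. Box (c and not c), u
4. c and not c, u
5. not c, u
Accessibility: uRu
Branch closes: c and not c both at u.
Every branch closes (one shown): unsatisfiable in T, hence also in S4, S5 (every S4/S5-frame is a T-frame).
K-tableau for the formula:
1. c and Box (c and not c), u
2. c, u
3. Box (c and not c), u
Complete open branch: satisfiable in K.

K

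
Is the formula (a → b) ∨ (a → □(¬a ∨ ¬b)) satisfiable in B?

Satisfiable

1. (a → b) ∨ (a → □(¬a ∨ ¬b)), w0
2. a → □(¬a ∨ ¬b), w0
3. □(¬a ∨ ¬b), w0
4. ¬a ∨ ¬b, w0
5. ¬b, w0
Accessibility: w0Rw0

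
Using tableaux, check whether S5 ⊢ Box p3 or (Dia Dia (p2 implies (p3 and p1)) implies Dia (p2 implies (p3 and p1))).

Valid in S5

Tableau for the negation not (Box p3 or (Dia Dia (p2 implies (p3 and p1)) implies Dia (p2 implies (p3 and p1)))):
1. not (Box p3 or (Dia Dia (p2 implies (p3 and p1)) implies Dia (p2 implies (p3 and p1)))), w0
2. not Box p3, w0
3. not (Dia Dia (p2 implies (p3 and p1)) implies Dia (p2 implies (p3 and p1))), w0
4. Dia Dia (p2 implies (p3 and p1)), w0
5. not Dia (p2 implies (p3 and p1)), w0
6. not (p2 implies (p3 and p1)), w0
7. p2, w0
8. not (p3 and p1), w0
9. not p1, w0
10. not p3, w1
11. not (p2 implies (p3 and p1)), w1
12. p2, w1
13. not (p3 and p1), w1
14. not p1, w1
15. Dia (p2 implies (p3 and p1)), w2
16. not (p2 implies (p3 and p1)), w2
17. p2, w2
18. not (p3 and p1), w2
19. not p1, w2
20. p2 implies (p3 and p1), w3
21. not (p2 implies (p3 and p1)), w3
22. p2, w3
23. not (p3 and p1), w3
24. p3 and p1, w3
25. p3, w3
26. p1, w3
27. not p1, w3
Accessibility: w0Rw0, w0Rw1, w0Rw2, w0Rw3, w1Rw0, w1Rw1, w1Rw2, w1Rw3, w2Rw0, w2Rw1, w2Rw2, w2Rw3, w3Rw0, w3Rw1, w3Rw2, w3Rw3
Branch closes: p1 and not p1 both at w3.
Every branch of the negation's tableau closes; the branch above is one of them.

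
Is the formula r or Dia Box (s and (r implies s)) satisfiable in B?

Satisfiable

1. r or Dia Box (s and (r implies s)), u
2. Dia Box (s and (r implies s)), u
3. Box (s and (r implies s)), v
4. s and (r implies s), u
5. s, u
6. r implies s, u
7. s and (r implies s), v
8. s, v
9. r implies s, v
Accessibility: uRu, uRv, vRu, vRv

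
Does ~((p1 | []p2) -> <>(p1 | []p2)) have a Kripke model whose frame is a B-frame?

1. ~((p1 | []p2) -> <>(p1 | []p2)), 0
2. p1 | []p2, 0
3. ~<>(p1 | []p2), 0
4. ~(p1 | []p2), 0
5. ~p1, 0
6. ~[]p2, 0
7. []p2, 0
8. p2, 0
9. ~p2, 1
10. ~(p1 | []p2), 1
11. ~p1, 1
12. ~[]p2, 1
13. p2, 1
Accessibility: 0R0, 0R1, 1R0, 1R1
Branch closes: p2 and ~p2 both at 1.
(One branch shown.) All branches close.

Unsatisfiable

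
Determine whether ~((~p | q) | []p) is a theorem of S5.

Invalid (countermodel exists)

Tableau for the negation (~p | q) | []p:
1. (~p | q) | []p, 0
2. []p, 0
3. p, 0
Accessibility: 0R0
The negation has an open branch (countermodel exists).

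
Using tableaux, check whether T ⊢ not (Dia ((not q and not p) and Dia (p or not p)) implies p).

Tableau for the negation Dia ((not q and not p) and Dia (p or not p)) implies p:
1. Dia ((not q and not p) and Dia (p or not p)) implies p, 0
2. p, 0
Accessibility: 0R0
The negation has an open branch (countermodel exists).

No, not valid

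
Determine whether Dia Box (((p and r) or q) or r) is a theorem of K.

Tableau for the negation not Dia Box (((p and r) or q) or r):
1. not Dia Box (((p and r) or q) or r), u
The negation has an open branch (countermodel exists).

Invalid (countermodel exists)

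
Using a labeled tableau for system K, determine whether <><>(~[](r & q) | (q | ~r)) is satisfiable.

Yes, satisfiable

1. <><>(~[](r & q) | (q | ~r)), u
2. <>(~[](r & q) | (q | ~r)), v
3. ~[](r & q) | (q | ~r), w
4. q | ~r, w
5. ~r, w
Accessibility: uRv, vRw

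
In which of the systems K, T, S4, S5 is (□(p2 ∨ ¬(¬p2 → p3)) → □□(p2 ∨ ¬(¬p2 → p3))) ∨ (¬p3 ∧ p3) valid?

S4, S5

S4-tableau for the negation ¬((□(p2 ∨ ¬(¬p2 → p3)) → □□(p2 ∨ ¬(¬p2 → p3))) ∨ (¬p3 ∧ p3)):
1. ¬((□(p2 ∨ ¬(¬p2 → p3)) → □□(p2 ∨ ¬(¬p2 → p3))) ∨ (¬p3 ∧ p3)), w0
2. ¬(□(p2 ∨ ¬(¬p2 → p3)) → □□(p2 ∨ ¬(¬p2 → p3))), w0   [¬∨-rule on 1]
3. ¬(¬p3 ∧ p3), w0   [¬∨-rule on 1]
4. □(p2 ∨ ¬(¬p2 → p3)), w0   [¬→-rule on 2]
5. ¬□□(p2 ∨ ¬(¬p2 → p3)), w0   [¬→-rule on 2]
6. p2 ∨ ¬(¬p2 → p3), w0   [□-rule on 4 via w0Rw0]
7. ¬p3, w0   [¬∧-rule on 3 (branches; this branch)]
8. ¬(¬p2 → p3), w0   [∨-rule on 6 (branches; this branch)]
9. ¬p2, w0   [¬→-rule on 8]
10. ¬□(p2 ∨ ¬(¬p2 → p3)), w1   [¬□-rule on 5: fresh world w1, w0Rw1]
11. p2 ∨ ¬(¬p2 → p3), w1   [□-rule on 4 via w0Rw1]
12. ¬(¬p2 → p3), w1   [∨-rule on 11 (branches; this branch)]
13. ¬p2, w1   [¬→-rule on 12]
14. ¬p3, w1   [¬→-rule on 12]
15. ¬(p2 ∨ ¬(¬p2 → p3)), w2   [¬□-rule on 10: fresh world w2, w1Rw2]
16. ¬p2, w2   [¬∨-rule on 15]
17. ¬p2 → p3, w2   [¬∨-rule on 15]
18. p2 ∨ ¬(¬p2 → p3), w2   [□-rule on 4 via w0Rw2]
19. p3, w2   [→-rule on 17 (branches; this branch)]
20. ¬(¬p2 → p3), w2   [∨-rule on 18 (branches; this branch)]
21. ¬p3, w2   [¬→-rule on 20]
Accessibility: w0Rw0, w0Rw1, w0Rw2, w1Rw1, w1Rw2, w2Rw2
Branch closes: p3 and ¬p3 both at w2.
Every branch closes (one shown): valid in S4, hence also in S5 (every theorem of S4 is a theorem of S5).
T-tableau for the negation ¬((□(p2 ∨ ¬(¬p2 → p3)) → □□(p2 ∨ ¬(¬p2 → p3))) ∨ (¬p3 ∧ p3)):
1. ¬((□(p2 ∨ ¬(¬p2 → p3)) → □□(p2 ∨ ¬(¬p2 → p3))) ∨ (¬p3 ∧ p3)), w0
2. ¬(□(p2 ∨ ¬(¬p2 → p3)) → □□(p2 ∨ ¬(¬p2 → p3))), w0   [¬∨-rule on 1]
3. ¬(¬p3 ∧ p3), w0   [¬∨-rule on 1]
4. □(p2 ∨ ¬(¬p2 → p3)), w0   [¬→-rule on 2]
5. ¬□□(p2 ∨ ¬(¬p2 → p3)), w0   [¬→-rule on 2]
6. p2 ∨ ¬(¬p2 → p3), w0   [□-rule on 4 via w0Rw0]
7. ¬p3, w0   [¬∧-rule on 3 (branches; this branch)]
8. ¬(¬p2 → p3), w0   [∨-rule on 6 (branches; this branch)]
9. ¬p2, w0   [¬→-rule on 8]
10. ¬□(p2 ∨ ¬(¬p2 → p3)), w1   [¬□-rule on 5: fresh world w1, w0Rw1]
11. p2 ∨ ¬(¬p2 → p3), w1   [□-rule on 4 via w0Rw1]
12. ¬(¬p2 → p3), w1   [∨-rule on 11 (branches; this branch)]
13. ¬p2, w1   [¬→-rule on 12]
14. ¬p3, w1   [¬→-rule on 12]
15. ¬(p2 ∨ ¬(¬p2 → p3)), w2   [¬□-rule on 10: fresh world w2, w1Rw2]
16. ¬p2, w2   [¬∨-rule on 15]
17. ¬p2 → p3, w2   [¬∨-rule on 15]
18. p3, w2   [→-rule on 17 (branches; this branch)]
Accessibility: w0Rw0, w0Rw1, w1Rw1, w1Rw2, w2Rw2
Complete open branch: countermodel on a T-frame, so not valid in T, nor in K (the same frame is also a K-frame).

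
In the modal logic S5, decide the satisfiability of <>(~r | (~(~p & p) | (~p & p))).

1. <>(~r | (~(~p & p) | (~p & p))), u
2. ~r | (~(~p & p) | (~p & p)), v
3. ~(~p & p) | (~p & p), v
4. ~(~p & p), v
5. ~p, v
Accessibility: uRu, uRv, vRu, vRv

Satisfiable (open branch found)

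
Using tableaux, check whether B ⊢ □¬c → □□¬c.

Tableau for the negation ¬(□¬c → □□¬c):
1. ¬(□¬c → □□¬c), w0
2. □¬c, w0   [¬→-rule on 1]
3. ¬□□¬c, w0   [¬→-rule on 1]
4. ¬c, w0   [□-rule on 2 via w0Rw0]
5. ¬□¬c, w1   [¬□-rule on 3: fresh world w1, w0Rw1]
6. ¬c, w1   [□-rule on 2 via w0Rw1]
7. c, w2   [¬□-rule on 5: fresh world w2, w1Rw2]
Accessibility: w0Rw0, w0Rw1, w1Rw0, w1Rw1, w1Rw2, w2Rw1, w2Rw2
The negation has an open branch (countermodel exists).

Invalid (countermodel exists)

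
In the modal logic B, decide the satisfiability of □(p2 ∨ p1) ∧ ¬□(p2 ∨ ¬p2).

No, unsatisfiable

1. □(p2 ∨ p1) ∧ ¬□(p2 ∨ ¬p2), 0
2. □(p2 ∨ p1), 0
3. ¬□(p2 ∨ ¬p2), 0
4. p2 ∨ p1, 0
5. p1, 0
6. ¬(p2 ∨ ¬p2), 1
7. ¬p2, 1
8. p2, 1
Accessibility: 0R0, 0R1, 1R0, 1R1
Branch closes: p2 and ¬p2 both at 1.
Every branch closes; the branch above is one of them.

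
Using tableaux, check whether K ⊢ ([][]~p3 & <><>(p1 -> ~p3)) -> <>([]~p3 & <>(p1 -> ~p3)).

Tableau for the negation ~(([][]~p3 & <><>(p1 -> ~p3)) -> <>([]~p3 & <>(p1 -> ~p3))):
1. ~(([][]~p3 & <><>(p1 -> ~p3)) -> <>([]~p3 & <>(p1 -> ~p3))), u
2. [][]~p3 & <><>(p1 -> ~p3), u   [~->-rule on 1]
3. ~<>([]~p3 & <>(p1 -> ~p3)), u   [~->-rule on 1]
4. [][]~p3, u   [&-rule on 2]
5. <><>(p1 -> ~p3), u   [&-rule on 2]
6. <>(p1 -> ~p3), v   [<>-rule on 5: fresh world v, uRv]
7. ~([]~p3 & <>(p1 -> ~p3)), v   [~<>-rule on 3 via uRv]
8. []~p3, v   [[]-rule on 4 via uRv]
9. ~[]~p3, v   [~&-rule on 7 (branches; this branch)]
10. p1 -> ~p3, w   [<>-rule on 6: fresh world w, vRw]
11. ~p3, w   [[]-rule on 8 via vRw]
12. p3, x   [~[]-rule on 9: fresh world x, vRx]
13. ~p3, x   [[]-rule on 8 via vRx]
Accessibility: uRv, vRw, vRx
Branch closes: p3 and ~p3 both at x.
Every branch of the negation's tableau closes; the branch above is one of them.

Valid in K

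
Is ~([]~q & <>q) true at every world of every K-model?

Tableau for the negation []~q & <>q:
1. []~q & <>q, w0
2. []~q, w0   [&-rule on 1]
3. <>q, w0   [&-rule on 1]
4. q, w1   [<>-rule on 3: fresh world w1, w0Rw1]
5. ~q, w1   [[]-rule on 2 via w0Rw1]
Accessibility: w0Rw1
Branch closes: q and ~q both at w1.
Every branch of the negation's tableau closes; the branch above is one of them.

Valid in K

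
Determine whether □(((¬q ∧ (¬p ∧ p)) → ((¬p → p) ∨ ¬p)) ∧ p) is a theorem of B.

Invalid (countermodel exists)

Tableau for the negation ¬□(((¬q ∧ (¬p ∧ p)) → ((¬p → p) ∨ ¬p)) ∧ p):
1. ¬□(((¬q ∧ (¬p ∧ p)) → ((¬p → p) ∨ ¬p)) ∧ p), w0
2. ¬(((¬q ∧ (¬p ∧ p)) → ((¬p → p) ∨ ¬p)) ∧ p), w1
3. ¬p, w1
Accessibility: w0Rw0, w0Rw1, w1Rw0, w1Rw1
The negation has an open branch (countermodel exists).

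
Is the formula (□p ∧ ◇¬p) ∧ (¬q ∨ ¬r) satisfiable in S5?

1. (□p ∧ ◇¬p) ∧ (¬q ∨ ¬r), u
2. □p ∧ ◇¬p, u   [∧-rule on 1]
3. ¬q ∨ ¬r, u   [∧-rule on 1]
4. □p, u   [∧-rule on 2]
5. ◇¬p, u   [∧-rule on 2]
6. p, u   [□-rule on 4 via uRu]
7. ¬r, u   [∨-rule on 3 (branches; this branch)]
8. ¬p, v   [◇-rule on 5: fresh world v, uRv]
9. p, v   [□-rule on 4 via uRv]
Accessibility: uRu, uRv, vRu, vRv
Branch closes: p and ¬p both at v.
All branches of the tableau close; one closing branch shown above.

Unsatisfiable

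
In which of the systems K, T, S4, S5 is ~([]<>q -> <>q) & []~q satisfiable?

K-tableau for the formula:
1. ~([]<>q -> <>q) & []~q, 0
2. ~([]<>q -> <>q), 0   [&-rule on 1]
3. []~q, 0   [&-rule on 1]
4. []<>q, 0   [~->-rule on 2]
5. ~<>q, 0   [~->-rule on 2]
Complete open branch: satisfiable in K.
T-tableau for the formula:
1. ~([]<>q -> <>q) & []~q, 0
2. ~([]<>q -> <>q), 0   [&-rule on 1]
3. []~q, 0   [&-rule on 1]
4. []<>q, 0   [~->-rule on 2]
5. ~<>q, 0   [~->-rule on 2]
6. ~q, 0   [[]-rule on 3 via 0R0]
7. <>q, 0   [[]-rule on 4 via 0R0]
8. q, 1   [<>-rule on 7: fresh world 1, 0R1]
9. ~q, 1   [[]-rule on 3 via 0R1]
Accessibility: 0R0, 0R1, 1R1
Branch closes: q and ~q both at 1.
Every branch closes (one shown): unsatisfiable in T, hence also in S4, S5 (every S4/S5-frame is a T-frame).

K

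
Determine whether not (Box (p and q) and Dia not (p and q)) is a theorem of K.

Tableau for the negation Box (p and q) and Dia not (p and q):
1. Box (p and q) and Dia not (p and q), 0
2. Box (p and q), 0   [and-rule on 1]
3. Dia not (p and q), 0   [and-rule on 1]
4. not (p and q), 1   [Dia-rule on 3: fresh world 1, 0R1]
5. p and q, 1   [Box-rule on 2 via 0R1]
6. p, 1   [and-rule on 5]
7. q, 1   [and-rule on 5]
8. not q, 1   [neg-and-rule on 4 (branches; this branch)]
Accessibility: 0R1
Branch closes: q and not q both at 1.
All branches of the negation close; one closing branch shown above.

Yes, valid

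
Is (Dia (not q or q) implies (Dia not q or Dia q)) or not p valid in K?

Yes, valid

Tableau for the negation not ((Dia (not q or q) implies (Dia not q or Dia q)) or not p):
1. not ((Dia (not q or q) implies (Dia not q or Dia q)) or not p), u
2. not (Dia (not q or q) implies (Dia not q or Dia q)), u
3. p, u
4. Dia (not q or q), u
5. not (Dia not q or Dia q), u
6. not Dia not q, u
7. not Dia q, u
8. not q or q, v
9. q, v
10. not q, v
Accessibility: uRv
Branch closes: q and not q both at v.
Every branch of the negation's tableau closes; the branch above is one of them.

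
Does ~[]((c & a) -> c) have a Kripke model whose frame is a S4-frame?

1. ~[]((c & a) -> c), u
2. ~((c & a) -> c), v
3. c & a, v
4. ~c, v
5. c, v
6. a, v
Accessibility: uRu, uRv, vRv
Branch closes: c and ~c both at v.
(One branch shown.) All branches close.

Unsatisfiable (every branch closes)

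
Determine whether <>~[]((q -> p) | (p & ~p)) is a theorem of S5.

Invalid (countermodel exists)

Tableau for the negation ~<>~[]((q -> p) | (p & ~p)):
1. ~<>~[]((q -> p) | (p & ~p)), 0
2. []((q -> p) | (p & ~p)), 0
3. (q -> p) | (p & ~p), 0
4. q -> p, 0
5. p, 0
Accessibility: 0R0
The negation has an open branch (countermodel exists).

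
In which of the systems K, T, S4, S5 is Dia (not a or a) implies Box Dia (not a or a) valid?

T, S4, S5

K-tableau for the negation not (Dia (not a or a) implies Box Dia (not a or a)):
1. not (Dia (not a or a) implies Box Dia (not a or a)), w0
2. Dia (not a or a), w0   [neg-implies-rule on 1]
3. not Box Dia (not a or a), w0   [neg-implies-rule on 1]
4. not a or a, w1   [Dia-rule on 2: fresh world w1, w0Rw1]
5. a, w1   [or-rule on 4 (branches; this branch)]
6. not Dia (not a or a), w2   [neg-Box-rule on 3: fresh world w2, w0Rw2]
Accessibility: w0Rw1, w0Rw2
Complete open branch: countermodel on a K-frame, so not valid in K.
T-tableau for the negation not (Dia (not a or a) implies Box Dia (not a or a)):
1. not (Dia (not a or a) implies Box Dia (not a or a)), w0
2. Dia (not a or a), w0   [neg-implies-rule on 1]
3. not Box Dia (not a or a), w0   [neg-implies-rule on 1]
4. not a or a, w1   [Dia-rule on 2: fresh world w1, w0Rw1]
5. a, w1   [or-rule on 4 (branches; this branch)]
6. not Dia (not a or a), w2   [neg-Box-rule on 3: fresh world w2, w0Rw2]
7. not (not a or a), w2   [neg-Dia-rule on 6 via w2Rw2]
8. a, w2   [neg-or-rule on 7]
9. not a, w2   [neg-or-rule on 7]
Accessibility: w0Rw0, w0Rw1, w0Rw2, w1Rw1, w2Rw2
Branch closes: a and not a both at w2.
Every branch closes (one shown): valid in T, hence also in S4, S5 (every theorem of T is a theorem of S4 and S5).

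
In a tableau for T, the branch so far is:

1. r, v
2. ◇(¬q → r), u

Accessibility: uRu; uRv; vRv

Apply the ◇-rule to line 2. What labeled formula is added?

a fresh world w with uRw, and ¬q → r at w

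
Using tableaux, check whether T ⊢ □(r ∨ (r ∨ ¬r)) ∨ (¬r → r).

Yes, valid

Tableau for the negation ¬(□(r ∨ (r ∨ ¬r)) ∨ (¬r → r)):
1. ¬(□(r ∨ (r ∨ ¬r)) ∨ (¬r → r)), u
2. ¬□(r ∨ (r ∨ ¬r)), u   [¬∨-rule on 1]
3. ¬(¬r → r), u   [¬∨-rule on 1]
4. ¬r, u   [¬→-rule on 3]
5. ¬(r ∨ (r ∨ ¬r)), v   [¬□-rule on 2: fresh world v, uRv]
6. ¬r, v   [¬∨-rule on 5]
7. ¬(r ∨ ¬r), v   [¬∨-rule on 5]
8. r, v   [¬∨-rule on 7]
Accessibility: uRu, uRv, vRv
Branch closes: r and ¬r both at v.
All branches of the negation close; one closing branch shown above.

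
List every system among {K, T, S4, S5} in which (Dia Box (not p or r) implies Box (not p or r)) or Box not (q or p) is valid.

S4-tableau for the negation not ((Dia Box (not p or r) implies Box (not p or r)) or Box not (q or p)):
1. not ((Dia Box (not p or r) implies Box (not p or r)) or Box not (q or p)), w0
2. not (Dia Box (not p or r) implies Box (not p or r)), w0
3. not Box not (q or p), w0
4. Dia Box (not p or r), w0
5. not Box (not p or r), w0
6. q or p, w1
7. p, w1
8. Box (not p or r), w2
9. not p or r, w2
10. r, w2
11. not (not p or r), w3
12. p, w3
13. not r, w3
Accessibility: w0Rw0, w0Rw1, w0Rw2, w0Rw3, w1Rw1, w2Rw2, w3Rw3
Complete open branch: countermodel on an S4-frame, so not valid in S4, nor in K, T (the same frame is also a K-frame and a T-frame).
S5-tableau for the negation not ((Dia Box (not p or r) implies Box (not p or r)) or Box not (q or p)):
1. not ((Dia Box (not p or r) implies Box (not p or r)) or Box not (q or p)), w0
2. not (Dia Box (not p or r) implies Box (not p or r)), w0
3. not Box not (q or p), w0
4. Dia Box (not p or r), w0
5. not Box (not p or r), w0
6. q or p, w1
7. p, w1
8. Box (not p or r), w2
9. not p or r, w0
10. not p or r, w1
11. not p or r, w2
12. r, w0
13. r, w1
14. r, w2
15. not (not p or r), w3
16. p, w3
17. not r, w3
18. not p or r, w3
19. r, w3
Accessibility: w0Rw0, w0Rw1, w0Rw2, w0Rw3, w1Rw0, w1Rw1, w1Rw2, w1Rw3, w2Rw0, w2Rw1, w2Rw2, w2Rw3, w3Rw0, w3Rw1, w3Rw2, w3Rw3
Branch closes: r and not r both at w3.
Every branch closes (one shown): valid in S5.

S5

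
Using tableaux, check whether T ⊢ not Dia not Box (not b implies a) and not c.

No, not valid

Tableau for the negation not (not Dia not Box (not b implies a) and not c):
1. not (not Dia not Box (not b implies a) and not c), 0
2. c, 0
Accessibility: 0R0
The negation has an open branch (countermodel exists).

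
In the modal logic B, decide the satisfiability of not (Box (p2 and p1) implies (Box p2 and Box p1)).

Unsatisfiable

1. not (Box (p2 and p1) implies (Box p2 and Box p1)), u
2. Box (p2 and p1), u
3. not (Box p2 and Box p1), u
4. p2 and p1, u
5. p2, u
6. p1, u
7. not Box p1, u
8. not p1, v
9. p2 and p1, v
10. p2, v
11. p1, v
Accessibility: uRu, uRv, vRu, vRv
Branch closes: p1 and not p1 both at v.
All branches of the tableau close; one closing branch shown above.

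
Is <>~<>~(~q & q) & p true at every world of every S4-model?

Tableau for the negation ~(<>~<>~(~q & q) & p):
1. ~(<>~<>~(~q & q) & p), w0
2. ~p, w0
Accessibility: w0Rw0
The negation has an open branch (countermodel exists).

Invalid (countermodel exists)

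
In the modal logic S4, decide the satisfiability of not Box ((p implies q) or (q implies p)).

1. not Box ((p implies q) or (q implies p)), 0
2. not ((p implies q) or (q implies p)), 1   [neg-Box-rule on 1: fresh world 1, 0R1]
3. not (p implies q), 1   [neg-or-rule on 2]
4. not (q implies p), 1   [neg-or-rule on 2]
5. p, 1   [neg-implies-rule on 3]
6. not q, 1   [neg-implies-rule on 3]
7. q, 1   [neg-implies-rule on 4]
8. not p, 1   [neg-implies-rule on 4]
Accessibility: 0R0, 0R1, 1R1
Branch closes: q and not q both at 1.
All branches of the tableau close; one closing branch shown above.

No, unsatisfiable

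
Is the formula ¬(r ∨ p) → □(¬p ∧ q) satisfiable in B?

Satisfiable

1. ¬(r ∨ p) → □(¬p ∧ q), u
2. □(¬p ∧ q), u
3. ¬p ∧ q, u
4. ¬p, u
5. q, u
Accessibility: uRu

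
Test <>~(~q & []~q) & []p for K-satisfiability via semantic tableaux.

1. <>~(~q & []~q) & []p, w0
2. <>~(~q & []~q), w0
3. []p, w0
4. ~(~q & []~q), w1
5. p, w1
6. ~[]~q, w1
7. q, w2
Accessibility: w0Rw1, w1Rw2

Satisfiable (open branch found)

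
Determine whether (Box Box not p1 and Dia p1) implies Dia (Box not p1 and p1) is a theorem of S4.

Tableau for the negation not ((Box Box not p1 and Dia p1) implies Dia (Box not p1 and p1)):
1. not ((Box Box not p1 and Dia p1) implies Dia (Box not p1 and p1)), w0
2. Box Box not p1 and Dia p1, w0
3. not Dia (Box not p1 and p1), w0
4. Box Box not p1, w0
5. Dia p1, w0
6. not (Box not p1 and p1), w0
7. Box not p1, w0
8. not p1, w0
9. p1, w1
10. not (Box not p1 and p1), w1
11. Box not p1, w1
12. not p1, w1
Accessibility: w0Rw0, w0Rw1, w1Rw1
Branch closes: p1 and not p1 both at w1.
Every branch of the negation's tableau closes; the branch above is one of them.

Valid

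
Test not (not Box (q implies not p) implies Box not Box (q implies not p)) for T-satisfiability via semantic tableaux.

1. not (not Box (q implies not p) implies Box not Box (q implies not p)), u
2. not Box (q implies not p), u
3. not Box not Box (q implies not p), u
4. not (q implies not p), v
5. q, v
6. p, v
7. Box (q implies not p), w
8. q implies not p, w
9. not p, w
Accessibility: uRu, uRv, uRw, vRv, wRw

Yes, satisfiable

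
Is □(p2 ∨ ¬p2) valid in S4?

Tableau for the negation ¬□(p2 ∨ ¬p2):
1. ¬□(p2 ∨ ¬p2), w0
2. ¬(p2 ∨ ¬p2), w1   [¬□-rule on 1: fresh world w1, w0Rw1]
3. ¬p2, w1   [¬∨-rule on 2]
4. p2, w1   [¬∨-rule on 2]
Accessibility: w0Rw0, w0Rw1, w1Rw1
Branch closes: p2 and ¬p2 both at w1.
Every branch of the negation's tableau closes; the branch above is one of them.

Valid in S4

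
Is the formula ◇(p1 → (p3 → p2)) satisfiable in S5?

Satisfiable

1. ◇(p1 → (p3 → p2)), u
2. p1 → (p3 → p2), v
3. p3 → p2, v
4. p2, v
Accessibility: uRu, uRv, vRu, vRv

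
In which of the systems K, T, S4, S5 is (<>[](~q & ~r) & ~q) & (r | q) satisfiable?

S4-tableau for the formula:
1. (<>[](~q & ~r) & ~q) & (r | q), 0
2. <>[](~q & ~r) & ~q, 0
3. r | q, 0
4. <>[](~q & ~r), 0
5. ~q, 0
6. r, 0
7. [](~q & ~r), 1
8. ~q & ~r, 1
9. ~q, 1
10. ~r, 1
Accessibility: 0R0, 0R1, 1R1
Complete open branch: satisfiable in S4, hence also in K, T (this S4-model is also a K-model and a T-model).
S5-tableau for the formula:
1. (<>[](~q & ~r) & ~q) & (r | q), 0
2. <>[](~q & ~r) & ~q, 0
3. r | q, 0
4. <>[](~q & ~r), 0
5. ~q, 0
6. r, 0
7. [](~q & ~r), 1
8. ~q & ~r, 0
9. ~r, 0
Accessibility: 0R0, 0R1, 1R0, 1R1
Branch closes: r and ~r both at 0.
Every branch closes (one shown): unsatisfiable in S5.

K, T, S4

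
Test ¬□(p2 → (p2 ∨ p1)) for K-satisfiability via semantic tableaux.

Unsatisfiable

1. ¬□(p2 → (p2 ∨ p1)), u
2. ¬(p2 → (p2 ∨ p1)), v
3. p2, v
4. ¬(p2 ∨ p1), v
5. ¬p2, v
6. ¬p1, v
Accessibility: uRv
Branch closes: p2 and ¬p2 both at v.
Every branch closes; the branch above is one of them.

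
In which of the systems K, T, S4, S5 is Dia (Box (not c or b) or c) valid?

T, S4, S5

K-tableau for the negation not Dia (Box (not c or b) or c):
1. not Dia (Box (not c or b) or c), 0
Complete open branch: countermodel on a K-frame, so not valid in K.
T-tableau for the negation not Dia (Box (not c or b) or c):
1. not Dia (Box (not c or b) or c), 0
2. not (Box (not c or b) or c), 0
3. not Box (not c or b), 0
4. not c, 0
5. not (not c or b), 1
6. c, 1
7. not b, 1
8. not (Box (not c or b) or c), 1
9. not Box (not c or b), 1
10. not c, 1
Accessibility: 0R0, 0R1, 1R1
Branch closes: c and not c both at 1.
Every branch closes (one shown): valid in T, hence also in S4, S5 (every theorem of T is a theorem of S4 and S5).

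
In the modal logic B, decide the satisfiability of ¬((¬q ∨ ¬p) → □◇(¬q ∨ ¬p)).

Unsatisfiable

1. ¬((¬q ∨ ¬p) → □◇(¬q ∨ ¬p)), w0
2. ¬q ∨ ¬p, w0   [¬→-rule on 1]
3. ¬□◇(¬q ∨ ¬p), w0   [¬→-rule on 1]
4. ¬p, w0   [∨-rule on 2 (branches; this branch)]
5. ¬◇(¬q ∨ ¬p), w1   [¬□-rule on 3: fresh world w1, w0Rw1]
6. ¬(¬q ∨ ¬p), w0   [¬◇-rule on 5 via w1Rw0]
7. q, w0   [¬∨-rule on 6]
8. p, w0   [¬∨-rule on 6]
Accessibility: w0Rw0, w0Rw1, w1Rw0, w1Rw1
Branch closes: p and ¬p both at w0.
(One branch shown.) All branches close.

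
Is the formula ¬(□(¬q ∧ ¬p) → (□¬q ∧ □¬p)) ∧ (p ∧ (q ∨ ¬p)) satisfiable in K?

1. ¬(□(¬q ∧ ¬p) → (□¬q ∧ □¬p)) ∧ (p ∧ (q ∨ ¬p)), 0
2. ¬(□(¬q ∧ ¬p) → (□¬q ∧ □¬p)), 0
3. p ∧ (q ∨ ¬p), 0
4. □(¬q ∧ ¬p), 0
5. ¬(□¬q ∧ □¬p), 0
6. p, 0
7. q ∨ ¬p, 0
8. ¬□¬p, 0
9. q, 0
10. p, 1
11. ¬q ∧ ¬p, 1
12. ¬q, 1
13. ¬p, 1
Accessibility: 0R1
Branch closes: p and ¬p both at 1.
Every branch closes; the branch above is one of them.

Unsatisfiable (every branch closes)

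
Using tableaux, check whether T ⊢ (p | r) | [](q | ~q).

Tableau for the negation ~((p | r) | [](q | ~q)):
1. ~((p | r) | [](q | ~q)), u
2. ~(p | r), u
3. ~[](q | ~q), u
4. ~p, u
5. ~r, u
6. ~(q | ~q), v
7. ~q, v
8. q, v
Accessibility: uRu, uRv, vRv
Branch closes: q and ~q both at v.
Every branch of the negation's tableau closes; the branch above is one of them.

Valid in T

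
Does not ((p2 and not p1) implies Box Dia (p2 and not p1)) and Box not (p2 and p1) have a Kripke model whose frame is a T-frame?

1. not ((p2 and not p1) implies Box Dia (p2 and not p1)) and Box not (p2 and p1), u
2. not ((p2 and not p1) implies Box Dia (p2 and not p1)), u   [and-rule on 1]
3. Box not (p2 and p1), u   [and-rule on 1]
4. p2 and not p1, u   [neg-implies-rule on 2]
5. not Box Dia (p2 and not p1), u   [neg-implies-rule on 2]
6. p2, u   [and-rule on 4]
7. not p1, u   [and-rule on 4]
8. not (p2 and p1), u   [Box-rule on 3 via uRu]
9. not Dia (p2 and not p1), v   [neg-Box-rule on 5: fresh world v, uRv]
10. not (p2 and p1), v   [Box-rule on 3 via uRv]
11. not (p2 and not p1), v   [neg-Dia-rule on 9 via vRv]
12. not p1, v   [neg-and-rule on 10 (branches; this branch)]
13. not p2, v   [neg-and-rule on 11 (branches; this branch)]
Accessibility: uRu, uRv, vRv

Satisfiable (open branch found)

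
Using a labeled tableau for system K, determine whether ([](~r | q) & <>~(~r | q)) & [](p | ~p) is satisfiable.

Unsatisfiable

1. ([](~r | q) & <>~(~r | q)) & [](p | ~p), w0
2. [](~r | q) & <>~(~r | q), w0
3. [](p | ~p), w0
4. [](~r | q), w0
5. <>~(~r | q), w0
6. ~(~r | q), w1
7. r, w1
8. ~q, w1
9. p | ~p, w1
10. ~r | q, w1
11. ~p, w1
12. q, w1
Accessibility: w0Rw1
Branch closes: q and ~q both at w1.
(One branch shown.) All branches close.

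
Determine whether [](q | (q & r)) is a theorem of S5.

Tableau for the negation ~[](q | (q & r)):
1. ~[](q | (q & r)), w0
2. ~(q | (q & r)), w1
3. ~q, w1
4. ~(q & r), w1
5. ~r, w1
Accessibility: w0Rw0, w0Rw1, w1Rw0, w1Rw1
The negation has an open branch (countermodel exists).

Invalid (countermodel exists)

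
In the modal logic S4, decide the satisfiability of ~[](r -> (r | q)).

1. ~[](r -> (r | q)), 0
2. ~(r -> (r | q)), 1   [~[]-rule on 1: fresh world 1, 0R1]
3. r, 1   [~->-rule on 2]
4. ~(r | q), 1   [~->-rule on 2]
5. ~r, 1   [~|-rule on 4]
6. ~q, 1   [~|-rule on 4]
Accessibility: 0R0, 0R1, 1R1
Branch closes: r and ~r both at 1.
(One branch shown.) All branches close.

Unsatisfiable (every branch closes)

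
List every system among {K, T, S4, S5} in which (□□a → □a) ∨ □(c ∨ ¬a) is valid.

T-tableau for the negation ¬((□□a → □a) ∨ □(c ∨ ¬a)):
1. ¬((□□a → □a) ∨ □(c ∨ ¬a)), w0
2. ¬(□□a → □a), w0   [¬∨-rule on 1]
3. ¬□(c ∨ ¬a), w0   [¬∨-rule on 1]
4. □□a, w0   [¬→-rule on 2]
5. ¬□a, w0   [¬→-rule on 2]
6. □a, w0   [□-rule on 4 via w0Rw0]
7. a, w0   [□-rule on 6 via w0Rw0]
8. ¬(c ∨ ¬a), w1   [¬□-rule on 3: fresh world w1, w0Rw1]
9. ¬c, w1   [¬∨-rule on 8]
10. a, w1   [¬∨-rule on 8]
11. □a, w1   [□-rule on 4 via w0Rw1]
12. ¬a, w2   [¬□-rule on 5: fresh world w2, w0Rw2]
13. □a, w2   [□-rule on 4 via w0Rw2]
14. a, w2   [□-rule on 6 via w0Rw2]
Accessibility: w0Rw0, w0Rw1, w0Rw2, w1Rw1, w2Rw2
Branch closes: a and ¬a both at w2.
Every branch closes (one shown): valid in T, hence also in S4, S5 (every theorem of T is a theorem of S4 and S5).
K-tableau for the negation ¬((□□a → □a) ∨ □(c ∨ ¬a)):
1. ¬((□□a → □a) ∨ □(c ∨ ¬a)), w0
2. ¬(□□a → □a), w0   [¬∨-rule on 1]
3. ¬□(c ∨ ¬a), w0   [¬∨-rule on 1]
4. □□a, w0   [¬→-rule on 2]
5. ¬□a, w0   [¬→-rule on 2]
6. ¬(c ∨ ¬a), w1   [¬□-rule on 3: fresh world w1, w0Rw1]
7. ¬c, w1   [¬∨-rule on 6]
8. a, w1   [¬∨-rule on 6]
9. □a, w1   [□-rule on 4 via w0Rw1]
10. ¬a, w2   [¬□-rule on 5: fresh world w2, w0Rw2]
11. □a, w2   [□-rule on 4 via w0Rw2]
Accessibility: w0Rw1, w0Rw2
Complete open branch: countermodel on a K-frame, so not valid in K.

T, S4, S5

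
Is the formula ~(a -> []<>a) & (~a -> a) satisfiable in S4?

Yes, satisfiable

1. ~(a -> []<>a) & (~a -> a), u
2. ~(a -> []<>a), u
3. ~a -> a, u
4. a, u
5. ~[]<>a, u
6. ~<>a, v
7. ~a, v
Accessibility: uRu, uRv, vRv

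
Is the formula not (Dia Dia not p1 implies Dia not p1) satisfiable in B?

1. not (Dia Dia not p1 implies Dia not p1), w0
2. Dia Dia not p1, w0
3. not Dia not p1, w0
4. p1, w0
5. Dia not p1, w1
6. p1, w1
7. not p1, w2
Accessibility: w0Rw0, w0Rw1, w1Rw0, w1Rw1, w1Rw2, w2Rw1, w2Rw2

Yes, satisfiable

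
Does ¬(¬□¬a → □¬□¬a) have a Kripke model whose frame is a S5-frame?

1. ¬(¬□¬a → □¬□¬a), w0
2. ¬□¬a, w0
3. ¬□¬□¬a, w0
4. a, w1
5. □¬a, w2
6. ¬a, w0
7. ¬a, w1
Accessibility: w0Rw0, w0Rw1, w0Rw2, w1Rw0, w1Rw1, w1Rw2, w2Rw0, w2Rw1, w2Rw2
Branch closes: a and ¬a both at w1.
(One branch shown.) All branches close.

Unsatisfiable (every branch closes)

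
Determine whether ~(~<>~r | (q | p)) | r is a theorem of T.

Tableau for the negation ~(~(~<>~r | (q | p)) | r):
1. ~(~(~<>~r | (q | p)) | r), u
2. ~<>~r | (q | p), u   [~|-rule on 1]
3. ~r, u   [~|-rule on 1]
4. q | p, u   [|-rule on 2 (branches; this branch)]
5. p, u   [|-rule on 4 (branches; this branch)]
Accessibility: uRu
The negation has an open branch (countermodel exists).

Invalid (countermodel exists)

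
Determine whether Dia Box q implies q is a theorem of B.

Valid

Tableau for the negation not (Dia Box q implies q):
1. not (Dia Box q implies q), w0
2. Dia Box q, w0   [neg-implies-rule on 1]
3. not q, w0   [neg-implies-rule on 1]
4. Box q, w1   [Dia-rule on 2: fresh world w1, w0Rw1]
5. q, w0   [Box-rule on 4 via w1Rw0]
Accessibility: w0Rw0, w0Rw1, w1Rw0, w1Rw1
Branch closes: q and not q both at w0.
Every branch of the negation's tableau closes; the branch above is one of them.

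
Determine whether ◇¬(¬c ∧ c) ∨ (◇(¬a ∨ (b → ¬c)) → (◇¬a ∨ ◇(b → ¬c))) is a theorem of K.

Tableau for the negation ¬(◇¬(¬c ∧ c) ∨ (◇(¬a ∨ (b → ¬c)) → (◇¬a ∨ ◇(b → ¬c)))):
1. ¬(◇¬(¬c ∧ c) ∨ (◇(¬a ∨ (b → ¬c)) → (◇¬a ∨ ◇(b → ¬c)))), 0
2. ¬◇¬(¬c ∧ c), 0
3. ¬(◇(¬a ∨ (b → ¬c)) → (◇¬a ∨ ◇(b → ¬c))), 0
4. ◇(¬a ∨ (b → ¬c)), 0
5. ¬(◇¬a ∨ ◇(b → ¬c)), 0
6. ¬◇¬a, 0
7. ¬◇(b → ¬c), 0
8. ¬a ∨ (b → ¬c), 1
9. ¬c ∧ c, 1
10. ¬c, 1
11. c, 1
Accessibility: 0R1
Branch closes: c and ¬c both at 1.
All branches of the negation close; one closing branch shown above.

Yes, valid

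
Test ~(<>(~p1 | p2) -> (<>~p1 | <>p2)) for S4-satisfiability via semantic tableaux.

1. ~(<>(~p1 | p2) -> (<>~p1 | <>p2)), 0
2. <>(~p1 | p2), 0
3. ~(<>~p1 | <>p2), 0
4. ~<>~p1, 0
5. ~<>p2, 0
6. p1, 0
7. ~p2, 0
8. ~p1 | p2, 1
9. p1, 1
10. ~p2, 1
11. p2, 1
Accessibility: 0R0, 0R1, 1R1
Branch closes: p2 and ~p2 both at 1.
(One branch shown.) All branches close.

No, unsatisfiable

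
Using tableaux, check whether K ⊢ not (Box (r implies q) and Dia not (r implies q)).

Tableau for the negation Box (r implies q) and Dia not (r implies q):
1. Box (r implies q) and Dia not (r implies q), u
2. Box (r implies q), u   [and-rule on 1]
3. Dia not (r implies q), u   [and-rule on 1]
4. not (r implies q), v   [Dia-rule on 3: fresh world v, uRv]
5. r, v   [neg-implies-rule on 4]
6. not q, v   [neg-implies-rule on 4]
7. r implies q, v   [Box-rule on 2 via uRv]
8. q, v   [implies-rule on 7 (branches; this branch)]
Accessibility: uRv
Branch closes: q and not q both at v.
All branches of the negation close; one closing branch shown above.

Yes, valid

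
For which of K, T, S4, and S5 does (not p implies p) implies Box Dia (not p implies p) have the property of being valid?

S4-tableau for the negation not ((not p implies p) implies Box Dia (not p implies p)):
1. not ((not p implies p) implies Box Dia (not p implies p)), 0
2. not p implies p, 0
3. not Box Dia (not p implies p), 0
4. p, 0
5. not Dia (not p implies p), 1
6. not (not p implies p), 1
7. not p, 1
Accessibility: 0R0, 0R1, 1R1
Complete open branch: countermodel on an S4-frame, so not valid in S4, nor in K, T (the same frame is also a K-frame and a T-frame).
S5-tableau for the negation not ((not p implies p) implies Box Dia (not p implies p)):
1. not ((not p implies p) implies Box Dia (not p implies p)), 0
2. not p implies p, 0
3. not Box Dia (not p implies p), 0
4. p, 0
5. not Dia (not p implies p), 1
6. not (not p implies p), 0
7. not p, 0
Accessibility: 0R0, 0R1, 1R0, 1R1
Branch closes: p and not p both at 0.
Every branch closes (one shown): valid in S5.

S5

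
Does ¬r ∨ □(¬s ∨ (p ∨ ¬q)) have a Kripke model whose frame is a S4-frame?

1. ¬r ∨ □(¬s ∨ (p ∨ ¬q)), u
2. □(¬s ∨ (p ∨ ¬q)), u   [∨-rule on 1 (branches; this branch)]
3. ¬s ∨ (p ∨ ¬q), u   [□-rule on 2 via uRu]
4. p ∨ ¬q, u   [∨-rule on 3 (branches; this branch)]
5. ¬q, u   [∨-rule on 4 (branches; this branch)]
Accessibility: uRu

Yes, satisfiable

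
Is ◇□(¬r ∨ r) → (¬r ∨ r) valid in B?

Yes, valid

Tableau for the negation ¬(◇□(¬r ∨ r) → (¬r ∨ r)):
1. ¬(◇□(¬r ∨ r) → (¬r ∨ r)), u
2. ◇□(¬r ∨ r), u
3. ¬(¬r ∨ r), u
4. r, u
5. ¬r, u
Accessibility: uRu
Branch closes: r and ¬r both at u.
Every branch of the negation's tableau closes; the branch above is one of them.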